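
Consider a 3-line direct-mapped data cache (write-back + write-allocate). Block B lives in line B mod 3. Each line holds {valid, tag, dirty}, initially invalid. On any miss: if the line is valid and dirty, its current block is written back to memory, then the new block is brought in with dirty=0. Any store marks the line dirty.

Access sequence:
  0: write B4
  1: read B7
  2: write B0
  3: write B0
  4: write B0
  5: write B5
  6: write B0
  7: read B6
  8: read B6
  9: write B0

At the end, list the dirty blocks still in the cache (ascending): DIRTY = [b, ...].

DIRTY = [0, 5]

  0 | W B4 → L1 miss [D]
  1 | R B7 → L1 miss wb→B4 [-]
  2 | W B0 → L0 miss [D]
  3 | W B0 → L0 hit [D]
  4 | W B0 → L0 hit [D]
  5 | W B5 → L2 miss [D]
  6 | W B0 → L0 hit [D]
  7 | R B6 → L0 miss wb→B0 [-]
  8 | R B6 → L0 hit [-]
  9 | W B0 → L0 miss [D]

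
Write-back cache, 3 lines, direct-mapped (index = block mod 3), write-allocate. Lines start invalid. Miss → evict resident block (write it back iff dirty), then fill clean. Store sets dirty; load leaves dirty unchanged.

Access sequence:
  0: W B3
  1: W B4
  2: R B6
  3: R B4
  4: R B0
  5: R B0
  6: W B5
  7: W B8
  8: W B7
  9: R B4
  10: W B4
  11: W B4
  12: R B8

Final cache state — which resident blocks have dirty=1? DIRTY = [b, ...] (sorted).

  0 | W B3 → L0 miss [D]
  1 | W B4 → L1 miss [D]
  2 | R B6 → L0 miss wb→B3 [-]
  3 | R B4 → L1 hit [D]
  4 | R B0 → L0 miss [-]
  5 | R B0 → L0 hit [-]
  6 | W B5 → L2 miss [D]
  7 | W B8 → L2 miss wb→B5 [D]
  8 | W B7 → L1 miss wb→B4 [D]
  9 | R B4 → L1 miss wb→B7 [-]
  10 | W B4 → L1 hit [D]
  11 | W B4 → L1 hit [D]
  12 | R B8 → L2 hit [D]

DIRTY = [4, 8]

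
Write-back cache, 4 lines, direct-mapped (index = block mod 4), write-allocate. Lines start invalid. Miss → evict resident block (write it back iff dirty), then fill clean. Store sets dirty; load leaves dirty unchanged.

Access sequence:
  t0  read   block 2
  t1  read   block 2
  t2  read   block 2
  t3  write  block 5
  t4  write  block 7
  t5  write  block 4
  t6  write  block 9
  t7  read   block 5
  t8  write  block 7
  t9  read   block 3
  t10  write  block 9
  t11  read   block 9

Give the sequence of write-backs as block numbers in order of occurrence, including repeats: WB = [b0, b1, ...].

0: R B2 → L2 miss [-]
1: R B2 → L2 hit [-]
2: R B2 → L2 hit [-]
3: W B5 → L1 miss [D]
4: W B7 → L3 miss [D]
5: W B4 → L0 miss [D]
6: W B9 → L1 miss wb→B5 [D]
7: R B5 → L1 miss wb→B9 [-]
8: W B7 → L3 hit [D]
9: R B3 → L3 miss wb→B7 [-]
10: W B9 → L1 miss [D]
11: R B9 → L1 hit [D]

WB = [5, 9, 7]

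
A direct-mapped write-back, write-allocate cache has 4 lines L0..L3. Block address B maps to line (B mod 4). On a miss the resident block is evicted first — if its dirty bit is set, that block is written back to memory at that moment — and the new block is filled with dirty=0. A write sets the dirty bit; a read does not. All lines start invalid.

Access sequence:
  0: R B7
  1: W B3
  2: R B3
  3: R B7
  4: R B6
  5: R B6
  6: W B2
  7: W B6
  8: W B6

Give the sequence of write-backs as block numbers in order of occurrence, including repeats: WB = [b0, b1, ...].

0: R B7 -> L3 miss  d=-]
1: W B3 -> L3 miss  d=D]
2: R B3 -> L3 hit  d=D]
3: R B7 -> L3 miss wb->B3  d=-]
4: R B6 -> L2 miss  d=-]
5: R B6 -> L2 hit  d=-]
6: W B2 -> L2 miss  d=D]
7: W B6 -> L2 miss wb->B2  d=D]
8: W B6 -> L2 hit  d=D]

WB = [3, 2]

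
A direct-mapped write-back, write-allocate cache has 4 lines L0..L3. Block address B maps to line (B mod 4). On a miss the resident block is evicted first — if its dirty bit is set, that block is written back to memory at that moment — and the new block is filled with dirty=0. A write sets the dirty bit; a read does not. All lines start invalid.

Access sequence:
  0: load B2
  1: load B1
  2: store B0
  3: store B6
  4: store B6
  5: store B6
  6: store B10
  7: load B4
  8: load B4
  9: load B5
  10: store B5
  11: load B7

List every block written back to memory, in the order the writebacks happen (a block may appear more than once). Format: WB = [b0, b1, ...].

0: R B2 → L2 miss [-]
1: R B1 → L1 miss [-]
2: W B0 → L0 miss [D]
3: W B6 → L2 miss [D]
4: W B6 → L2 hit [D]
5: W B6 → L2 hit [D]
6: W B10 → L2 miss wb→B6 [D]
7: R B4 → L0 miss wb→B0 [-]
8: R B4 → L0 hit [-]
9: R B5 → L1 miss [-]
10: W B5 → L1 hit [D]
11: R B7 → L3 miss [-]

WB = [6, 0]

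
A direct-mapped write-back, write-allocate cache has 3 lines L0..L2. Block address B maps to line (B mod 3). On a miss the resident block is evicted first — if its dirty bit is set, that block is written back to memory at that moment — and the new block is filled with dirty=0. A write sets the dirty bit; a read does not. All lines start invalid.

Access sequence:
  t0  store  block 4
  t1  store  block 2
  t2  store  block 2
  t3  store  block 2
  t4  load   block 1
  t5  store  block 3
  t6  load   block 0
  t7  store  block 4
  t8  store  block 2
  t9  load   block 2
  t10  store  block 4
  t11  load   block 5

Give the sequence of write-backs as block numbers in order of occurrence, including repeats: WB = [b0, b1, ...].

WB = [4, 3, 2]

0: W B4 -> L1 miss  d=D]
1: W B2 -> L2 miss  d=D]
2: W B2 -> L2 hit  d=D]
3: W B2 -> L2 hit  d=D]
4: R B1 -> L1 miss wb->B4  d=-]
5: W B3 -> L0 miss  d=D]
6: R B0 -> L0 miss wb->B3  d=-]
7: W B4 -> L1 miss  d=D]
8: W B2 -> L2 hit  d=D]
9: R B2 -> L2 hit  d=D]
10: W B4 -> L1 hit  d=D]
11: R B5 -> L2 miss wb->B2  d=-]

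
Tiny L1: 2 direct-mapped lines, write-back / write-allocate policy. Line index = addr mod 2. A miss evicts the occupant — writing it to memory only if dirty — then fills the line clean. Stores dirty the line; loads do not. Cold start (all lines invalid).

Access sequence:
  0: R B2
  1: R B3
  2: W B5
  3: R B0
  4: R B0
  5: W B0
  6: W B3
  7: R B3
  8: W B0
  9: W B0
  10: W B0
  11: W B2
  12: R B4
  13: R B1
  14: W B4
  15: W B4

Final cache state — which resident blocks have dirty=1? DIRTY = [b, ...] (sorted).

0: R B2 → L0 miss [-]
1: R B3 → L1 miss [-]
2: W B5 → L1 miss [D]
3: R B0 → L0 miss [-]
4: R B0 → L0 hit [-]
5: W B0 → L0 hit [D]
6: W B3 → L1 miss wb→B5 [D]
7: R B3 → L1 hit [D]
8: W B0 → L0 hit [D]
9: W B0 → L0 hit [D]
10: W B0 → L0 hit [D]
11: W B2 → L0 miss wb→B0 [D]
12: R B4 → L0 miss wb→B2 [-]
13: R B1 → L1 miss wb→B3 [-]
14: W B4 → L0 hit [D]
15: W B4 → L0 hit [D]

DIRTY = [4]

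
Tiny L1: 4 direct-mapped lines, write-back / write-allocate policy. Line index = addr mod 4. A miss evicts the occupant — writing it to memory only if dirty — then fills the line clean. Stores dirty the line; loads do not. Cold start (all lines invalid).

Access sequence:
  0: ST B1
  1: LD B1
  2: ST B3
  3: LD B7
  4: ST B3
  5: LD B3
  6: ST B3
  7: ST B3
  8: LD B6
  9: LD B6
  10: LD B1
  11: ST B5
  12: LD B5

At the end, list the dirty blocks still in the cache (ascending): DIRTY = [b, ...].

DIRTY = [3, 5]

0: W B1 → L1 miss [D]
1: R B1 → L1 hit [D]
2: W B3 → L3 miss [D]
3: R B7 → L3 miss wb→B3 [-]
4: W B3 → L3 miss [D]
5: R B3 → L3 hit [D]
6: W B3 → L3 hit [D]
7: W B3 → L3 hit [D]
8: R B6 → L2 miss [-]
9: R B6 → L2 hit [-]
10: R B1 → L1 hit [D]
11: W B5 → L1 miss wb→B1 [D]
12: R B5 → L1 hit [D]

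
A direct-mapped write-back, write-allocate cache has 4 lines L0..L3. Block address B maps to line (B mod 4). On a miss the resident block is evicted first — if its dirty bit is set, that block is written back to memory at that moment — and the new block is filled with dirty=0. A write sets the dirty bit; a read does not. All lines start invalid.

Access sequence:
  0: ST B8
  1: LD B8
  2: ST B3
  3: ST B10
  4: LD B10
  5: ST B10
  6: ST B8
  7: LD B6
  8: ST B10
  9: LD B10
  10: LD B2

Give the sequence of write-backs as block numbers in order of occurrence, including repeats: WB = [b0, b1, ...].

WB = [10, 10]

0: W B8 -> L0 miss  d=D]
1: R B8 -> L0 hit  d=D]
2: W B3 -> L3 miss  d=D]
3: W B10 -> L2 miss  d=D]
4: R B10 -> L2 hit  d=D]
5: W B10 -> L2 hit  d=D]
6: W B8 -> L0 hit  d=D]
7: R B6 -> L2 miss wb->B10  d=-]
8: W B10 -> L2 miss  d=D]
9: R B10 -> L2 hit  d=D]
10: R B2 -> L2 miss wb->B10  d=-]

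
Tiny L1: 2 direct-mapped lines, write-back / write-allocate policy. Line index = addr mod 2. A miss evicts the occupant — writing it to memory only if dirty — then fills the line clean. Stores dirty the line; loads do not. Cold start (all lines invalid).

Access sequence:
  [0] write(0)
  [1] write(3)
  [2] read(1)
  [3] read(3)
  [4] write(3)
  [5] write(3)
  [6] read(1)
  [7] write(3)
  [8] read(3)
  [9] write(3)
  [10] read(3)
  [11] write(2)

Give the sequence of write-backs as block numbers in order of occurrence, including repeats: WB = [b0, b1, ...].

WB = [3, 3, 0]

  0 | W B0 → L0 miss [D]
  1 | W B3 → L1 miss [D]
  2 | R B1 → L1 miss wb→B3 [-]
  3 | R B3 → L1 miss [-]
  4 | W B3 → L1 hit [D]
  5 | W B3 → L1 hit [D]
  6 | R B1 → L1 miss wb→B3 [-]
  7 | W B3 → L1 miss [D]
  8 | R B3 → L1 hit [D]
  9 | W B3 → L1 hit [D]
  10 | R B3 → L1 hit [D]
  11 | W B2 → L0 miss wb→B0 [D]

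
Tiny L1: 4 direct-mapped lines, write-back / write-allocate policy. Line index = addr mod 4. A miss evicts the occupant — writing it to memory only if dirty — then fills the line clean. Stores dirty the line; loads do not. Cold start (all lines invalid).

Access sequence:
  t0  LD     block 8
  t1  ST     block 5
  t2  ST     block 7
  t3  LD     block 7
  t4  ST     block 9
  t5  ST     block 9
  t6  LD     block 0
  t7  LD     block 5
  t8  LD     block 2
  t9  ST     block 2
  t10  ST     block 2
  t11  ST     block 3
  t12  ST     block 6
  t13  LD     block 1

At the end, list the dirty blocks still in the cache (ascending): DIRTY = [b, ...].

DIRTY = [3, 6]

  0 | R B8 → L0 miss [-]
  1 | W B5 → L1 miss [D]
  2 | W B7 → L3 miss [D]
  3 | R B7 → L3 hit [D]
  4 | W B9 → L1 miss wb→B5 [D]
  5 | W B9 → L1 hit [D]
  6 | R B0 → L0 miss [-]
  7 | R B5 → L1 miss wb→B9 [-]
  8 | R B2 → L2 miss [-]
  9 | W B2 → L2 hit [D]
  10 | W B2 → L2 hit [D]
  11 | W B3 → L3 miss wb→B7 [D]
  12 | W B6 → L2 miss wb→B2 [D]
  13 | R B1 → L1 miss [-]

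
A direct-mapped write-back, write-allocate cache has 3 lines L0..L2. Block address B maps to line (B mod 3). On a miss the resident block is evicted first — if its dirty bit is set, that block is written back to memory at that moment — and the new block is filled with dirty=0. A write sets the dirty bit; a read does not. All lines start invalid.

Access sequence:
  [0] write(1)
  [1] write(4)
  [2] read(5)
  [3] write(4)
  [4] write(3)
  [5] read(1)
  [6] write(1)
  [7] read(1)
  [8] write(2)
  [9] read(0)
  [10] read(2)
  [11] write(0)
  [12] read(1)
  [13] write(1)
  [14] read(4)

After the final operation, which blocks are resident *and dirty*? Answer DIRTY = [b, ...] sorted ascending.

DIRTY = [0, 2]

0: W B1 → L1 miss [D]
1: W B4 → L1 miss wb→B1 [D]
2: R B5 → L2 miss [-]
3: W B4 → L1 hit [D]
4: W B3 → L0 miss [D]
5: R B1 → L1 miss wb→B4 [-]
6: W B1 → L1 hit [D]
7: R B1 → L1 hit [D]
8: W B2 → L2 miss [D]
9: R B0 → L0 miss wb→B3 [-]
10: R B2 → L2 hit [D]
11: W B0 → L0 hit [D]
12: R B1 → L1 hit [D]
13: W B1 → L1 hit [D]
14: R B4 → L1 miss wb→B1 [-]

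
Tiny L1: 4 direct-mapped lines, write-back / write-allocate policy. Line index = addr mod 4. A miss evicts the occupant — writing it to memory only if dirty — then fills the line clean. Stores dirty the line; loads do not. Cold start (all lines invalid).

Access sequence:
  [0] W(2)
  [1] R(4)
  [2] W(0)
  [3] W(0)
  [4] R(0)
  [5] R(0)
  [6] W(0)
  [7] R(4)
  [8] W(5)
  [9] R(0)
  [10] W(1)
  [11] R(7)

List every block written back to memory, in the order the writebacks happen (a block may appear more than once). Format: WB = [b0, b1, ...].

0: W B2 -> L2 miss  d=D]
1: R B4 -> L0 miss  d=-]
2: W B0 -> L0 miss  d=D]
3: W B0 -> L0 hit  d=D]
4: R B0 -> L0 hit  d=D]
5: R B0 -> L0 hit  d=D]
6: W B0 -> L0 hit  d=D]
7: R B4 -> L0 miss wb->B0  d=-]
8: W B5 -> L1 miss  d=D]
9: R B0 -> L0 miss  d=-]
10: W B1 -> L1 miss wb->B5  d=D]
11: R B7 -> L3 miss  d=-]

WB = [0, 5]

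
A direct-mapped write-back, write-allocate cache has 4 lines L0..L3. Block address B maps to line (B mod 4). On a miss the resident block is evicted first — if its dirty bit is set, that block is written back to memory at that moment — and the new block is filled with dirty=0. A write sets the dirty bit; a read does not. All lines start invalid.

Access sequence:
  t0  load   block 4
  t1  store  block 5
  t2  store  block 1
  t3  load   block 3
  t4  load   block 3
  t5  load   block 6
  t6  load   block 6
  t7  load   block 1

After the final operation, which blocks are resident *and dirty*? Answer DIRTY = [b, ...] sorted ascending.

  0 | R B4 → L0 miss [-]
  1 | W B5 → L1 miss [D]
  2 | W B1 → L1 miss wb→B5 [D]
  3 | R B3 → L3 miss [-]
  4 | R B3 → L3 hit [-]
  5 | R B6 → L2 miss [-]
  6 | R B6 → L2 hit [-]
  7 | R B1 → L1 hit [D]

DIRTY = [1]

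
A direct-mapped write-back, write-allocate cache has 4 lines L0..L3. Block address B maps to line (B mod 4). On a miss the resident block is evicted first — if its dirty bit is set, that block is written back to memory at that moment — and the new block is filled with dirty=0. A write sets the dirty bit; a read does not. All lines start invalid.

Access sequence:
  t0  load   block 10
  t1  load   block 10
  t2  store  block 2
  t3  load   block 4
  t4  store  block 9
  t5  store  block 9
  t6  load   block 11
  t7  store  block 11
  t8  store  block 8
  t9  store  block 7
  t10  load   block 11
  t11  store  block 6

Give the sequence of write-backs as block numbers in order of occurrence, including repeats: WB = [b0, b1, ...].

WB = [11, 7, 2]

  0 | R B10 → L2 miss [-]
  1 | R B10 → L2 hit [-]
  2 | W B2 → L2 miss [D]
  3 | R B4 → L0 miss [-]
  4 | W B9 → L1 miss [D]
  5 | W B9 → L1 hit [D]
  6 | R B11 → L3 miss [-]
  7 | W B11 → L3 hit [D]
  8 | W B8 → L0 miss [D]
  9 | W B7 → L3 miss wb→B11 [D]
  10 | R B11 → L3 miss wb→B7 [-]
  11 | W B6 → L2 miss wb→B2 [D]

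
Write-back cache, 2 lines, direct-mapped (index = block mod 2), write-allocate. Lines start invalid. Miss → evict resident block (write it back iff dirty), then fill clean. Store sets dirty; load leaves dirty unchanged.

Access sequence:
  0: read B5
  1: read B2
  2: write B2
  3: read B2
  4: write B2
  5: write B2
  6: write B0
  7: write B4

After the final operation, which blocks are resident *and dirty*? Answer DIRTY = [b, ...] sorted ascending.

DIRTY = [4]

0: R B5 → L1 miss [-]
1: R B2 → L0 miss [-]
2: W B2 → L0 hit [D]
3: R B2 → L0 hit [D]
4: W B2 → L0 hit [D]
5: W B2 → L0 hit [D]
6: W B0 → L0 miss wb→B2 [D]
7: W B4 → L0 miss wb→B0 [D]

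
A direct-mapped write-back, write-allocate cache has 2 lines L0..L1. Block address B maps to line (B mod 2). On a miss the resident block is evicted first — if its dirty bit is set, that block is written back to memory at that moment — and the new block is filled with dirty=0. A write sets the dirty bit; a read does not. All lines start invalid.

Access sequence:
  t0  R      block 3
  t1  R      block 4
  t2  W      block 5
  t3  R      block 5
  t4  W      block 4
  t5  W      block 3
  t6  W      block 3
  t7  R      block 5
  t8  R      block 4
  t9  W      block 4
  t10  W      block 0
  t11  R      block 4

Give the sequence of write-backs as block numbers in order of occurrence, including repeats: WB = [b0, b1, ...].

WB = [5, 3, 4, 0]

0: R B3 → L1 miss [-]
1: R B4 → L0 miss [-]
2: W B5 → L1 miss [D]
3: R B5 → L1 hit [D]
4: W B4 → L0 hit [D]
5: W B3 → L1 miss wb→B5 [D]
6: W B3 → L1 hit [D]
7: R B5 → L1 miss wb→B3 [-]
8: R B4 → L0 hit [D]
9: W B4 → L0 hit [D]
10: W B0 → L0 miss wb→B4 [D]
11: R B4 → L0 miss wb→B0 [-]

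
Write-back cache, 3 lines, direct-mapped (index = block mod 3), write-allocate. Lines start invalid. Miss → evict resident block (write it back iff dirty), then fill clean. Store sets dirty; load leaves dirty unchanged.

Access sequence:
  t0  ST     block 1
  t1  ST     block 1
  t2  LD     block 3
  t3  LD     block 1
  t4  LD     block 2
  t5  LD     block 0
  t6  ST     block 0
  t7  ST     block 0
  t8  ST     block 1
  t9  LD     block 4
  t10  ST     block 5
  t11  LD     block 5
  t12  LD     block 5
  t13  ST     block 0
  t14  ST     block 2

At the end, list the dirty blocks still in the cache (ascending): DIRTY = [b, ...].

  0 | W B1 → L1 miss [D]
  1 | W B1 → L1 hit [D]
  2 | R B3 → L0 miss [-]
  3 | R B1 → L1 hit [D]
  4 | R B2 → L2 miss [-]
  5 | R B0 → L0 miss [-]
  6 | W B0 → L0 hit [D]
  7 | W B0 → L0 hit [D]
  8 | W B1 → L1 hit [D]
  9 | R B4 → L1 miss wb→B1 [-]
  10 | W B5 → L2 miss [D]
  11 | R B5 → L2 hit [D]
  12 | R B5 → L2 hit [D]
  13 | W B0 → L0 hit [D]
  14 | W B2 → L2 miss wb→B5 [D]

DIRTY = [0, 2]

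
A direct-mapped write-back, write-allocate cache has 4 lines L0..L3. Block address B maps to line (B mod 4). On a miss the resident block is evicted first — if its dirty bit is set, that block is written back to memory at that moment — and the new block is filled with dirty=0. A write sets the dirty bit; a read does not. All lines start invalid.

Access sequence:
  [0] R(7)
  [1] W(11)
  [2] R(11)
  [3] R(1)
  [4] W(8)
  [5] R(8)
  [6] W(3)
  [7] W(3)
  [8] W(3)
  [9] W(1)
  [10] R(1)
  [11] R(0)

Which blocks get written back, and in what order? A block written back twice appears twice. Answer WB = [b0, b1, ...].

0: R B7 → L3 miss [-]
1: W B11 → L3 miss [D]
2: R B11 → L3 hit [D]
3: R B1 → L1 miss [-]
4: W B8 → L0 miss [D]
5: R B8 → L0 hit [D]
6: W B3 → L3 miss wb→B11 [D]
7: W B3 → L3 hit [D]
8: W B3 → L3 hit [D]
9: W B1 → L1 hit [D]
10: R B1 → L1 hit [D]
11: R B0 → L0 miss wb→B8 [-]

WB = [11, 8]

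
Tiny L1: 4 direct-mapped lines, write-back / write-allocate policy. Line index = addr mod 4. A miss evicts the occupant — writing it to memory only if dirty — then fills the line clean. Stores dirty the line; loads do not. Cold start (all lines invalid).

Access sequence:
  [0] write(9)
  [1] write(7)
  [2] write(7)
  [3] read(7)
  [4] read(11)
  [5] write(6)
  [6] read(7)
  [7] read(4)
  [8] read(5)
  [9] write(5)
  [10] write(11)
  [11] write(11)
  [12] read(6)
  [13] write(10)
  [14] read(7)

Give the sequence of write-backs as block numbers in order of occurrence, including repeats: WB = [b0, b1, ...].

  0 | W B9 → L1 miss [D]
  1 | W B7 → L3 miss [D]
  2 | W B7 → L3 hit [D]
  3 | R B7 → L3 hit [D]
  4 | R B11 → L3 miss wb→B7 [-]
  5 | W B6 → L2 miss [D]
  6 | R B7 → L3 miss [-]
  7 | R B4 → L0 miss [-]
  8 | R B5 → L1 miss wb→B9 [-]
  9 | W B5 → L1 hit [D]
  10 | W B11 → L3 miss [D]
  11 | W B11 → L3 hit [D]
  12 | R B6 → L2 hit [D]
  13 | W B10 → L2 miss wb→B6 [D]
  14 | R B7 → L3 miss wb→B11 [-]

WB = [7, 9, 6, 11]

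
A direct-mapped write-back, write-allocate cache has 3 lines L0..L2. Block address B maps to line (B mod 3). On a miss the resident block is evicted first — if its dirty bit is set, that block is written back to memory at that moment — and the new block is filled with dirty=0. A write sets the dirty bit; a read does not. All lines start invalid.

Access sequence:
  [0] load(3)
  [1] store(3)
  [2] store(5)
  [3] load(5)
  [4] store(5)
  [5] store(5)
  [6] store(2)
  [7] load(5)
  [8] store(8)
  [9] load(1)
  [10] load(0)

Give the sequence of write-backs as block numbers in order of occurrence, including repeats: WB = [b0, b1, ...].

0: R B3 -> L0 miss  d=-]
1: W B3 -> L0 hit  d=D]
2: W B5 -> L2 miss  d=D]
3: R B5 -> L2 hit  d=D]
4: W B5 -> L2 hit  d=D]
5: W B5 -> L2 hit  d=D]
6: W B2 -> L2 miss wb->B5  d=D]
7: R B5 -> L2 miss wb->B2  d=-]
8: W B8 -> L2 miss  d=D]
9: R B1 -> L1 miss  d=-]
10: R B0 -> L0 miss wb->B3  d=-]

WB = [5, 2, 3]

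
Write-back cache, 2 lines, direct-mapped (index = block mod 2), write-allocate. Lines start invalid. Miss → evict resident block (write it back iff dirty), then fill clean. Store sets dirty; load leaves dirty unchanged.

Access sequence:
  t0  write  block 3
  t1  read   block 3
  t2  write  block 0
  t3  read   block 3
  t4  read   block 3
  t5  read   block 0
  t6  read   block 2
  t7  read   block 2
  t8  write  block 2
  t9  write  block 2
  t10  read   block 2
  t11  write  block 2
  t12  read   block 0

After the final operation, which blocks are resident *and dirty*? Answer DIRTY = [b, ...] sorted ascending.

0: W B3 → L1 miss [D]
1: R B3 → L1 hit [D]
2: W B0 → L0 miss [D]
3: R B3 → L1 hit [D]
4: R B3 → L1 hit [D]
5: R B0 → L0 hit [D]
6: R B2 → L0 miss wb→B0 [-]
7: R B2 → L0 hit [-]
8: W B2 → L0 hit [D]
9: W B2 → L0 hit [D]
10: R B2 → L0 hit [D]
11: W B2 → L0 hit [D]
12: R B0 → L0 miss wb→B2 [-]

DIRTY = [3]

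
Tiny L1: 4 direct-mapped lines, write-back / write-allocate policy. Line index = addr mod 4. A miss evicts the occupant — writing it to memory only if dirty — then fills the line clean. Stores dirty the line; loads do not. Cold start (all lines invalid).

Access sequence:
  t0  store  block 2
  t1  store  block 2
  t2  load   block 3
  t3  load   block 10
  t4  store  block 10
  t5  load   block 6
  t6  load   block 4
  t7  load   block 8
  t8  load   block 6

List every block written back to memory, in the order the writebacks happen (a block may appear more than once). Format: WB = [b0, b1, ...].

WB = [2, 10]

  0 | W B2 → L2 miss [D]
  1 | W B2 → L2 hit [D]
  2 | R B3 → L3 miss [-]
  3 | R B10 → L2 miss wb→B2 [-]
  4 | W B10 → L2 hit [D]
  5 | R B6 → L2 miss wb→B10 [-]
  6 | R B4 → L0 miss [-]
  7 | R B8 → L0 miss [-]
  8 | R B6 → L2 hit [-]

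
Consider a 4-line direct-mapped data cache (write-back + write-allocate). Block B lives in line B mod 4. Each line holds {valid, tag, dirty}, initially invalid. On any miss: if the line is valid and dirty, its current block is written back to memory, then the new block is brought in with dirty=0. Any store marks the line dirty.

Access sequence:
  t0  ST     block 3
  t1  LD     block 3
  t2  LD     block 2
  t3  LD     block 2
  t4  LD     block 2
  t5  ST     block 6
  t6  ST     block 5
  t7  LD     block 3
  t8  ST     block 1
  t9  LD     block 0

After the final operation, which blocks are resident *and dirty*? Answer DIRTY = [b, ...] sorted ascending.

  0 | W B3 → L3 miss [D]
  1 | R B3 → L3 hit [D]
  2 | R B2 → L2 miss [-]
  3 | R B2 → L2 hit [-]
  4 | R B2 → L2 hit [-]
  5 | W B6 → L2 miss [D]
  6 | W B5 → L1 miss [D]
  7 | R B3 → L3 hit [D]
  8 | W B1 → L1 miss wb→B5 [D]
  9 | R B0 → L0 miss [-]

DIRTY = [1, 3, 6]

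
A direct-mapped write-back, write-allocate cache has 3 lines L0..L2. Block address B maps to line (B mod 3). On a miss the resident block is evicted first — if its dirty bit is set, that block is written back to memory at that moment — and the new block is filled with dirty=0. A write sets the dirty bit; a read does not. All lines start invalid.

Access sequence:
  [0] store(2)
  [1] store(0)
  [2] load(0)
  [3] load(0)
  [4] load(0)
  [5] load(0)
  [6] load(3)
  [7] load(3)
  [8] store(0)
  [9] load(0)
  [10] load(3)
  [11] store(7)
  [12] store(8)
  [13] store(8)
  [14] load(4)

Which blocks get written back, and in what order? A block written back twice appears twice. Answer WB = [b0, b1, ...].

0: W B2 → L2 miss [D]
1: W B0 → L0 miss [D]
2: R B0 → L0 hit [D]
3: R B0 → L0 hit [D]
4: R B0 → L0 hit [D]
5: R B0 → L0 hit [D]
6: R B3 → L0 miss wb→B0 [-]
7: R B3 → L0 hit [-]
8: W B0 → L0 miss [D]
9: R B0 → L0 hit [D]
10: R B3 → L0 miss wb→B0 [-]
11: W B7 → L1 miss [D]
12: W B8 → L2 miss wb→B2 [D]
13: W B8 → L2 hit [D]
14: R B4 → L1 miss wb→B7 [-]

WB = [0, 0, 2, 7]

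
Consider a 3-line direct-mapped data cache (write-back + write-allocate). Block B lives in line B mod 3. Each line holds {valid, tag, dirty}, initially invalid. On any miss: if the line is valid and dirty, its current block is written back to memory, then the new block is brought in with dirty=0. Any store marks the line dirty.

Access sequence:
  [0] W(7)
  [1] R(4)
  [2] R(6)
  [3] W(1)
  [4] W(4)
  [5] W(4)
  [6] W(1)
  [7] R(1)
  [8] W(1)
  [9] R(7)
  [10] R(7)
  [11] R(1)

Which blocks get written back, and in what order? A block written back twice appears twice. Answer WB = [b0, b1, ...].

0: W B7 → L1 miss [D]
1: R B4 → L1 miss wb→B7 [-]
2: R B6 → L0 miss [-]
3: W B1 → L1 miss [D]
4: W B4 → L1 miss wb→B1 [D]
5: W B4 → L1 hit [D]
6: W B1 → L1 miss wb→B4 [D]
7: R B1 → L1 hit [D]
8: W B1 → L1 hit [D]
9: R B7 → L1 miss wb→B1 [-]
10: R B7 → L1 hit [-]
11: R B1 → L1 miss [-]

WB = [7, 1, 4, 1]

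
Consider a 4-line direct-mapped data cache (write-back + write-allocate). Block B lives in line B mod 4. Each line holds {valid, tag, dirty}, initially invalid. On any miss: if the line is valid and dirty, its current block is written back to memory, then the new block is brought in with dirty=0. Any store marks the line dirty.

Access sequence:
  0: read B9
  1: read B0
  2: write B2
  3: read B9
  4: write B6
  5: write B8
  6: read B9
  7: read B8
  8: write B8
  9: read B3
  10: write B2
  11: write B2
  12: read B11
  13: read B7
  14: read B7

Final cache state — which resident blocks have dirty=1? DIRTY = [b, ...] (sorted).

0: R B9 → L1 miss [-]
1: R B0 → L0 miss [-]
2: W B2 → L2 miss [D]
3: R B9 → L1 hit [-]
4: W B6 → L2 miss wb→B2 [D]
5: W B8 → L0 miss [D]
6: R B9 → L1 hit [-]
7: R B8 → L0 hit [D]
8: W B8 → L0 hit [D]
9: R B3 → L3 miss [-]
10: W B2 → L2 miss wb→B6 [D]
11: W B2 → L2 hit [D]
12: R B11 → L3 miss [-]
13: R B7 → L3 miss [-]
14: R B7 → L3 hit [-]

DIRTY = [2, 8]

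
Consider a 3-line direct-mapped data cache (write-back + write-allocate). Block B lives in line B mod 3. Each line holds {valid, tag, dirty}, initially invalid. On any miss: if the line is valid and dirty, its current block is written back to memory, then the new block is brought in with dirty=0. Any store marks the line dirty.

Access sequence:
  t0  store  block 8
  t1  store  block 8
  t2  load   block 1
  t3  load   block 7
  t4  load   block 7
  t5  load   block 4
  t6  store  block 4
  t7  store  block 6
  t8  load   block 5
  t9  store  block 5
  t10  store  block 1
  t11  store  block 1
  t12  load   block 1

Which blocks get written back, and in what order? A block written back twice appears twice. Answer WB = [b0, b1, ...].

WB = [8, 4]

0: W B8 -> L2 miss  d=D]
1: W B8 -> L2 hit  d=D]
2: R B1 -> L1 miss  d=-]
3: R B7 -> L1 miss  d=-]
4: R B7 -> L1 hit  d=-]
5: R B4 -> L1 miss  d=-]
6: W B4 -> L1 hit  d=D]
7: W B6 -> L0 miss  d=D]
8: R B5 -> L2 miss wb->B8  d=-]
9: W B5 -> L2 hit  d=D]
10: W B1 -> L1 miss wb->B4  d=D]
11: W B1 -> L1 hit  d=D]
12: R B1 -> L1 hit  d=D]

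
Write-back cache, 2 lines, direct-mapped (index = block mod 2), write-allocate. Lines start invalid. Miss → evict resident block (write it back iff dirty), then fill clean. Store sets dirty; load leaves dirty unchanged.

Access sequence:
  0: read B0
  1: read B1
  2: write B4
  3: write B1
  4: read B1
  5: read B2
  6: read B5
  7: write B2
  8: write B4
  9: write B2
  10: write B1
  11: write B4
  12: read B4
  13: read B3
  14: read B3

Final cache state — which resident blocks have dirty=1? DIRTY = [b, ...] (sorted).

0: R B0 -> L0 miss  d=-]
1: R B1 -> L1 miss  d=-]
2: W B4 -> L0 miss  d=D]
3: W B1 -> L1 hit  d=D]
4: R B1 -> L1 hit  d=D]
5: R B2 -> L0 miss wb->B4  d=-]
6: R B5 -> L1 miss wb->B1  d=-]
7: W B2 -> L0 hit  d=D]
8: W B4 -> L0 miss wb->B2  d=D]
9: W B2 -> L0 miss wb->B4  d=D]
10: W B1 -> L1 miss  d=D]
11: W B4 -> L0 miss wb->B2  d=D]
12: R B4 -> L0 hit  d=D]
13: R B3 -> L1 miss wb->B1  d=-]
14: R B3 -> L1 hit  d=-]

DIRTY = [4]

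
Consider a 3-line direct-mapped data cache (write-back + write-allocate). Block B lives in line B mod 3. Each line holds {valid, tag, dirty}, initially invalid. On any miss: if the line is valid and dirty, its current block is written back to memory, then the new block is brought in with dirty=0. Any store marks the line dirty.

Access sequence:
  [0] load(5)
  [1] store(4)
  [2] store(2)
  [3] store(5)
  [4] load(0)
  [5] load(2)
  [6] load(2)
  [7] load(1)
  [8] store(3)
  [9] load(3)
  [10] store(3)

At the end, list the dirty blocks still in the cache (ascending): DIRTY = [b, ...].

DIRTY = [3]

0: R B5 → L2 miss [-]
1: W B4 → L1 miss [D]
2: W B2 → L2 miss [D]
3: W B5 → L2 miss wb→B2 [D]
4: R B0 → L0 miss [-]
5: R B2 → L2 miss wb→B5 [-]
6: R B2 → L2 hit [-]
7: R B1 → L1 miss wb→B4 [-]
8: W B3 → L0 miss [D]
9: R B3 → L0 hit [D]
10: W B3 → L0 hit [D]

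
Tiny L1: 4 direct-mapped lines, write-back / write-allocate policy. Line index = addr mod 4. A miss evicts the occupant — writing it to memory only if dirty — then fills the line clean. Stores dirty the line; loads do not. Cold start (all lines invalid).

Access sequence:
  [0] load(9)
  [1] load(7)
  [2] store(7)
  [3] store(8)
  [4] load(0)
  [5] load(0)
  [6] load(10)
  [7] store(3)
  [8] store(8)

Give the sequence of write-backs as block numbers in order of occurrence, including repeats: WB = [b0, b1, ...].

0: R B9 -> L1 miss  d=-]
1: R B7 -> L3 miss  d=-]
2: W B7 -> L3 hit  d=D]
3: W B8 -> L0 miss  d=D]
4: R B0 -> L0 miss wb->B8  d=-]
5: R B0 -> L0 hit  d=-]
6: R B10 -> L2 miss  d=-]
7: W B3 -> L3 miss wb->B7  d=D]
8: W B8 -> L0 miss  d=D]

WB = [8, 7]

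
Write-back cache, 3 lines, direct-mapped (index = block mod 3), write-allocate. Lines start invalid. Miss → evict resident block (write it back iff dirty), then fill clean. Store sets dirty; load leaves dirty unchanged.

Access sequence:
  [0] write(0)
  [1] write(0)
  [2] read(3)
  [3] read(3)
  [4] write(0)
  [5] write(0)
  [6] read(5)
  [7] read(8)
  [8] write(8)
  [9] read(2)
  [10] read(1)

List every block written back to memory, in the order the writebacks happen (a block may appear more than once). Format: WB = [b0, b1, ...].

0: W B0 → L0 miss [D]
1: W B0 → L0 hit [D]
2: R B3 → L0 miss wb→B0 [-]
3: R B3 → L0 hit [-]
4: W B0 → L0 miss [D]
5: W B0 → L0 hit [D]
6: R B5 → L2 miss [-]
7: R B8 → L2 miss [-]
8: W B8 → L2 hit [D]
9: R B2 → L2 miss wb→B8 [-]
10: R B1 → L1 miss [-]

WB = [0, 8]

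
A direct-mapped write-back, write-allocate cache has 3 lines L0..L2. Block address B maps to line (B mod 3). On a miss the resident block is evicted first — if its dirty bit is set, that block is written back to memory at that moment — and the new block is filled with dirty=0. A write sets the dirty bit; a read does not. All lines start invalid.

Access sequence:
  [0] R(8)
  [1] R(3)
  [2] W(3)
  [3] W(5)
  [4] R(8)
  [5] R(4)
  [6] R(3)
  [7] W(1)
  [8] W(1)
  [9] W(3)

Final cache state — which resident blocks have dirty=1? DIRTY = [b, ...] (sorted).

DIRTY = [1, 3]

  0 | R B8 → L2 miss [-]
  1 | R B3 → L0 miss [-]
  2 | W B3 → L0 hit [D]
  3 | W B5 → L2 miss [D]
  4 | R B8 → L2 miss wb→B5 [-]
  5 | R B4 → L1 miss [-]
  6 | R B3 → L0 hit [D]
  7 | W B1 → L1 miss [D]
  8 | W B1 → L1 hit [D]
  9 | W B3 → L0 hit [D]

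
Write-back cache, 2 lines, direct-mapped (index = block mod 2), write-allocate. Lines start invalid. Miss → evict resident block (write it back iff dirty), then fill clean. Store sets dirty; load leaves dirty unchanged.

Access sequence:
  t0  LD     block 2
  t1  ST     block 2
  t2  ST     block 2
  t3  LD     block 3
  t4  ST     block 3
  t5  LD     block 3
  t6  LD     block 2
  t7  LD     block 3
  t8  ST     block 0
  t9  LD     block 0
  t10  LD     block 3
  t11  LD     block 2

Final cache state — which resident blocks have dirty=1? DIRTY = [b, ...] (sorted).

0: R B2 → L0 miss [-]
1: W B2 → L0 hit [D]
2: W B2 → L0 hit [D]
3: R B3 → L1 miss [-]
4: W B3 → L1 hit [D]
5: R B3 → L1 hit [D]
6: R B2 → L0 hit [D]
7: R B3 → L1 hit [D]
8: W B0 → L0 miss wb→B2 [D]
9: R B0 → L0 hit [D]
10: R B3 → L1 hit [D]
11: R B2 → L0 miss wb→B0 [-]

DIRTY = [3]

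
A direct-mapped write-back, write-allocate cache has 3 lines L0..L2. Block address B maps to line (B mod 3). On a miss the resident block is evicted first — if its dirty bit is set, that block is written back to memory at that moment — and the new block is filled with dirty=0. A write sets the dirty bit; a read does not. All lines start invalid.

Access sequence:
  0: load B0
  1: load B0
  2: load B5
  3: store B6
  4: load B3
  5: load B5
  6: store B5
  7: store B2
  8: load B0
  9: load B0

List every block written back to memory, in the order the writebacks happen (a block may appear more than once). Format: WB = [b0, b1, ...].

WB = [6, 5]

  0 | R B0 → L0 miss [-]
  1 | R B0 → L0 hit [-]
  2 | R B5 → L2 miss [-]
  3 | W B6 → L0 miss [D]
  4 | R B3 → L0 miss wb→B6 [-]
  5 | R B5 → L2 hit [-]
  6 | W B5 → L2 hit [D]
  7 | W B2 → L2 miss wb→B5 [D]
  8 | R B0 → L0 miss [-]
  9 | R B0 → L0 hit [-]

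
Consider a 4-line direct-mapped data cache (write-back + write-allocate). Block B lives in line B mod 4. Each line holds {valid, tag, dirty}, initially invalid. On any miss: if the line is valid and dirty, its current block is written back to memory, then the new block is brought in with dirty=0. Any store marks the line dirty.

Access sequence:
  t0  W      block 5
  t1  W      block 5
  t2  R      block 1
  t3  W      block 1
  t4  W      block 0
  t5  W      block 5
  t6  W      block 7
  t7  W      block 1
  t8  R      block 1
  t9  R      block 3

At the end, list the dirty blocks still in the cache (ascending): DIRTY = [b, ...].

0: W B5 → L1 miss [D]
1: W B5 → L1 hit [D]
2: R B1 → L1 miss wb→B5 [-]
3: W B1 → L1 hit [D]
4: W B0 → L0 miss [D]
5: W B5 → L1 miss wb→B1 [D]
6: W B7 → L3 miss [D]
7: W B1 → L1 miss wb→B5 [D]
8: R B1 → L1 hit [D]
9: R B3 → L3 miss wb→B7 [-]

DIRTY = [0, 1]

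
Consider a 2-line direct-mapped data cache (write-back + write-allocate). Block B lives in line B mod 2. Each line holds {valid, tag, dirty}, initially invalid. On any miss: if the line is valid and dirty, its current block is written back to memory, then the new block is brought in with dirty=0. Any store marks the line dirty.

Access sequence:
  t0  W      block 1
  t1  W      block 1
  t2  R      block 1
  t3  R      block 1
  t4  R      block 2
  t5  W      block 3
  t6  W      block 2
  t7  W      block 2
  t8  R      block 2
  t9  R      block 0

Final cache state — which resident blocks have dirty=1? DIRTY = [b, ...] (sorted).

DIRTY = [3]

0: W B1 -> L1 miss  d=D]
1: W B1 -> L1 hit  d=D]
2: R B1 -> L1 hit  d=D]
3: R B1 -> L1 hit  d=D]
4: R B2 -> L0 miss  d=-]
5: W B3 -> L1 miss wb->B1  d=D]
6: W B2 -> L0 hit  d=D]
7: W B2 -> L0 hit  d=D]
8: R B2 -> L0 hit  d=D]
9: R B0 -> L0 miss wb->B2  d=-]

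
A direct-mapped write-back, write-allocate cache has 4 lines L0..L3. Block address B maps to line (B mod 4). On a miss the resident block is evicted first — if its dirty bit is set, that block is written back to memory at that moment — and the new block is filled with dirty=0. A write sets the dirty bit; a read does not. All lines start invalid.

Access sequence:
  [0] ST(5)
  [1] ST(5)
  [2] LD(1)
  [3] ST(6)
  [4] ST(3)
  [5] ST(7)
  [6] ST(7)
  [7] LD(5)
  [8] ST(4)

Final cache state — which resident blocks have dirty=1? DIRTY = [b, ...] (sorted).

  0 | W B5 → L1 miss [D]
  1 | W B5 → L1 hit [D]
  2 | R B1 → L1 miss wb→B5 [-]
  3 | W B6 → L2 miss [D]
  4 | W B3 → L3 miss [D]
  5 | W B7 → L3 miss wb→B3 [D]
  6 | W B7 → L3 hit [D]
  7 | R B5 → L1 miss [-]
  8 | W B4 → L0 miss [D]

DIRTY = [4, 6, 7]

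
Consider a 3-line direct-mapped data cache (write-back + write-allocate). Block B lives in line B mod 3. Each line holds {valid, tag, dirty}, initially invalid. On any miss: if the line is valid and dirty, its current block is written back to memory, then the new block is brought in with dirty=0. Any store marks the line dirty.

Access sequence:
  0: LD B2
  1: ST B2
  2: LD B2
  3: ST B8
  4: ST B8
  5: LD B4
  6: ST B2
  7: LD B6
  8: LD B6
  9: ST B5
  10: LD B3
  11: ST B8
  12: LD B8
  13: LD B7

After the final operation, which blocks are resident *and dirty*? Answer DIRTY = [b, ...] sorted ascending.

DIRTY = [8]

  0 | R B2 → L2 miss [-]
  1 | W B2 → L2 hit [D]
  2 | R B2 → L2 hit [D]
  3 | W B8 → L2 miss wb→B2 [D]
  4 | W B8 → L2 hit [D]
  5 | R B4 → L1 miss [-]
  6 | W B2 → L2 miss wb→B8 [D]
  7 | R B6 → L0 miss [-]
  8 | R B6 → L0 hit [-]
  9 | W B5 → L2 miss wb→B2 [D]
  10 | R B3 → L0 miss [-]
  11 | W B8 → L2 miss wb→B5 [D]
  12 | R B8 → L2 hit [D]
  13 | R B7 → L1 miss [-]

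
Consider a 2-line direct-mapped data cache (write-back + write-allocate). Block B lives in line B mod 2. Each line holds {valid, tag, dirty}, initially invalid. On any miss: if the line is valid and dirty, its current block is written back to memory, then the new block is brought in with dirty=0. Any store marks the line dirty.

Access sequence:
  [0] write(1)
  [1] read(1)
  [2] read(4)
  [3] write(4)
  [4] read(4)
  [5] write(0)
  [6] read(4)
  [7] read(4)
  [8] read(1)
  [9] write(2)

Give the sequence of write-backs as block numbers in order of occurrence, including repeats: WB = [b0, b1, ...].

0: W B1 -> L1 miss  d=D]
1: R B1 -> L1 hit  d=D]
2: R B4 -> L0 miss  d=-]
3: W B4 -> L0 hit  d=D]
4: R B4 -> L0 hit  d=D]
5: W B0 -> L0 miss wb->B4  d=D]
6: R B4 -> L0 miss wb->B0  d=-]
7: R B4 -> L0 hit  d=-]
8: R B1 -> L1 hit  d=D]
9: W B2 -> L0 miss  d=D]

WB = [4, 0]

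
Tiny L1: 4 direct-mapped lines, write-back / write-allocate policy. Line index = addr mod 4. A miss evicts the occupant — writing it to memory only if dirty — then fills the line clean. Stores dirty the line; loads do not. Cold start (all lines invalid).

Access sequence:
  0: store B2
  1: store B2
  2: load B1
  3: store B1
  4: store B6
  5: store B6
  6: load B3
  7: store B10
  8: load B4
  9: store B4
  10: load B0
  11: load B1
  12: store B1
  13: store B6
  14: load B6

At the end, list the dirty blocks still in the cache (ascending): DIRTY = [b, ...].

  0 | W B2 → L2 miss [D]
  1 | W B2 → L2 hit [D]
  2 | R B1 → L1 miss [-]
  3 | W B1 → L1 hit [D]
  4 | W B6 → L2 miss wb→B2 [D]
  5 | W B6 → L2 hit [D]
  6 | R B3 → L3 miss [-]
  7 | W B10 → L2 miss wb→B6 [D]
  8 | R B4 → L0 miss [-]
  9 | W B4 → L0 hit [D]
  10 | R B0 → L0 miss wb→B4 [-]
  11 | R B1 → L1 hit [D]
  12 | W B1 → L1 hit [D]
  13 | W B6 → L2 miss wb→B10 [D]
  14 | R B6 → L2 hit [D]

DIRTY = [1, 6]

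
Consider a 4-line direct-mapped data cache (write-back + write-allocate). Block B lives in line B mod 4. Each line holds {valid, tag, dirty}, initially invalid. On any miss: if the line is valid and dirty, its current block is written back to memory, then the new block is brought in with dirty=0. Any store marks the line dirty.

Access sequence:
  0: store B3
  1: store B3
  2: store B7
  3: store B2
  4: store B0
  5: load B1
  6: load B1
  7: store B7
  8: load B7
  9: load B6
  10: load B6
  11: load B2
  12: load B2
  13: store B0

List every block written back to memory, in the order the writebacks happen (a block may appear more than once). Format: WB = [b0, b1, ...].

0: W B3 -> L3 miss  d=D]
1: W B3 -> L3 hit  d=D]
2: W B7 -> L3 miss wb->B3  d=D]
3: W B2 -> L2 miss  d=D]
4: W B0 -> L0 miss  d=D]
5: R B1 -> L1 miss  d=-]
6: R B1 -> L1 hit  d=-]
7: W B7 -> L3 hit  d=D]
8: R B7 -> L3 hit  d=D]
9: R B6 -> L2 miss wb->B2  d=-]
10: R B6 -> L2 hit  d=-]
11: R B2 -> L2 miss  d=-]
12: R B2 -> L2 hit  d=-]
13: W B0 -> L0 hit  d=D]

WB = [3, 2]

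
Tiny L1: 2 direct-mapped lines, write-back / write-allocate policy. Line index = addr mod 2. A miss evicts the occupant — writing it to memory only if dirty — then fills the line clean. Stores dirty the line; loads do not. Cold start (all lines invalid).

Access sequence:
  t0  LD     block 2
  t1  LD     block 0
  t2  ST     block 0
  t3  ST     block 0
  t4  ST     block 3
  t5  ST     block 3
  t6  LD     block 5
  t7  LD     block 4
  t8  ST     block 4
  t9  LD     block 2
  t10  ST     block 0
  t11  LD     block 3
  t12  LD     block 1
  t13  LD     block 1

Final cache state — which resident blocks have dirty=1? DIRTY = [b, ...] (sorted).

0: R B2 → L0 miss [-]
1: R B0 → L0 miss [-]
2: W B0 → L0 hit [D]
3: W B0 → L0 hit [D]
4: W B3 → L1 miss [D]
5: W B3 → L1 hit [D]
6: R B5 → L1 miss wb→B3 [-]
7: R B4 → L0 miss wb→B0 [-]
8: W B4 → L0 hit [D]
9: R B2 → L0 miss wb→B4 [-]
10: W B0 → L0 miss [D]
11: R B3 → L1 miss [-]
12: R B1 → L1 miss [-]
13: R B1 → L1 hit [-]

DIRTY = [0]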